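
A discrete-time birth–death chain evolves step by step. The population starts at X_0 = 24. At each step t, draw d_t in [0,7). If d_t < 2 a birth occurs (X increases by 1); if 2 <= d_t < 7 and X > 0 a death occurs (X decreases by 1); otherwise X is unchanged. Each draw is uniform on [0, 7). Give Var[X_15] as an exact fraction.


X can drop by at most 1 per step and X_0 = 24 > T = 15, so X_t >= 24 − t >= 9 > 0 for every t <= 15: the floor at 0 (the 'and X > 0' condition) never binds. Hence X_15 = X_0 + Σ_{t<15} Y_t with i.i.d. increments Y_t = y(d_t) ∈ {+1, −1, 0}.
Outcome values over d=0..6: [1, 1, -1, -1, -1, -1, -1]
Σy = -3, Σy² = 7, M = 7
μ = -3/7 = -3/7,  σ² = 7/7 − (-3/7)² = 40/49
Independent increments: Var[X_15] = 15·σ² = 15·(40/49) = 600/49

600/49


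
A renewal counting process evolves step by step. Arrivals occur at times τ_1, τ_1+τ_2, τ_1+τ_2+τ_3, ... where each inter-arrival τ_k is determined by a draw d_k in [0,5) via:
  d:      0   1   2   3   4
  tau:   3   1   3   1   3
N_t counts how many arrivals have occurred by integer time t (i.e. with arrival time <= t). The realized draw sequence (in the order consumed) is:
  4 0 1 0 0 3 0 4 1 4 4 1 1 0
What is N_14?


6

draw d_1=4: τ_1=3, arrival time A_1=3
draw d_2=0: τ_2=3, arrival time A_2=6
draw d_3=1: τ_3=1, arrival time A_3=7
draw d_4=0: τ_4=3, arrival time A_4=10
draw d_5=0: τ_5=3, arrival time A_5=13
draw d_6=3: τ_6=1, arrival time A_6=14
draw d_7=0: τ_7=3, arrival time A_7=17
draw d_8=4: τ_8=3, arrival time A_8=20
draw d_9=1: τ_9=1, arrival time A_9=21
draw d_10=4: τ_10=3, arrival time A_10=24
draw d_11=4: τ_11=3, arrival time A_11=27
draw d_12=1: τ_12=1, arrival time A_12=28
draw d_13=1: τ_13=1, arrival time A_13=29
draw d_14=0: τ_14=3, arrival time A_14=32
N_t over t=0..14: 0:0 1:0 2:0 3:1 4:1 5:1 6:2 7:3 8:3 9:3 10:4 11:4 12:4 13:5 14:6


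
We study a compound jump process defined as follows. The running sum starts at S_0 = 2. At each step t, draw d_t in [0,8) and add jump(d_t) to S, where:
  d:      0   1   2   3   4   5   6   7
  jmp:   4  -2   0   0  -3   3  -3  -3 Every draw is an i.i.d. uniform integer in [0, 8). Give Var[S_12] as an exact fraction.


81

Outcome values over d=0..7: [4, -2, 0, 0, -3, 3, -3, -3]
Σy = -4, Σy² = 56, M = 8
μ = -4/8 = -1/2,  σ² = 56/8 − (-1/2)² = 27/4
Independent increments: Var[S_12] = 12·σ² = 12·(27/4) = 81


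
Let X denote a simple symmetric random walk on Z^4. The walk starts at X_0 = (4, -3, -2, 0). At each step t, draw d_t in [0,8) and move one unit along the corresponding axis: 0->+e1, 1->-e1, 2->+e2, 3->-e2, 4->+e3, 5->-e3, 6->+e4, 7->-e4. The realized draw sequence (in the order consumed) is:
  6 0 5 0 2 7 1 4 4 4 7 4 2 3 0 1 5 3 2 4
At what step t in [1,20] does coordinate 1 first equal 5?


t=0: X=(4, -3, -2, 0), d=6 → +e4, X_1=(4, -3, -2, 1)
t=1: X=(4, -3, -2, 1), d=0 → +e1, X_2=(5, -3, -2, 1)
t=2: X=(5, -3, -2, 1), d=5 → -e3, X_3=(5, -3, -3, 1)
t=3: X=(5, -3, -3, 1), d=0 → +e1, X_4=(6, -3, -3, 1)
t=4: X=(6, -3, -3, 1), d=2 → +e2, X_5=(6, -2, -3, 1)
t=5: X=(6, -2, -3, 1), d=7 → -e4, X_6=(6, -2, -3, 0)
t=6: X=(6, -2, -3, 0), d=1 → -e1, X_7=(5, -2, -3, 0)
t=7: X=(5, -2, -3, 0), d=4 → +e3, X_8=(5, -2, -2, 0)
t=8: X=(5, -2, -2, 0), d=4 → +e3, X_9=(5, -2, -1, 0)
t=9: X=(5, -2, -1, 0), d=4 → +e3, X_10=(5, -2, 0, 0)
t=10: X=(5, -2, 0, 0), d=7 → -e4, X_11=(5, -2, 0, -1)
t=11: X=(5, -2, 0, -1), d=4 → +e3, X_12=(5, -2, 1, -1)
t=12: X=(5, -2, 1, -1), d=2 → +e2, X_13=(5, -1, 1, -1)
t=13: X=(5, -1, 1, -1), d=3 → -e2, X_14=(5, -2, 1, -1)
t=14: X=(5, -2, 1, -1), d=0 → +e1, X_15=(6, -2, 1, -1)
t=15: X=(6, -2, 1, -1), d=1 → -e1, X_16=(5, -2, 1, -1)
t=16: X=(5, -2, 1, -1), d=5 → -e3, X_17=(5, -2, 0, -1)
t=17: X=(5, -2, 0, -1), d=3 → -e2, X_18=(5, -3, 0, -1)
t=18: X=(5, -3, 0, -1), d=2 → +e2, X_19=(5, -2, 0, -1)
t=19: X=(5, -2, 0, -1), d=4 → +e3, X_20=(5, -2, 1, -1)

2


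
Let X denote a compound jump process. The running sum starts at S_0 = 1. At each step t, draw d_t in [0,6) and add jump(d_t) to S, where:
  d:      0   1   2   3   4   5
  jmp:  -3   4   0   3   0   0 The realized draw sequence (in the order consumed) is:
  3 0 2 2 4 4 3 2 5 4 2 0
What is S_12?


t=0: S=1, d=3, jump=3, S_1=4
t=1: S=4, d=0, jump=-3, S_2=1
t=2: S=1, d=2, jump=0, S_3=1
t=3: S=1, d=2, jump=0, S_4=1
t=4: S=1, d=4, jump=0, S_5=1
t=5: S=1, d=4, jump=0, S_6=1
t=6: S=1, d=3, jump=3, S_7=4
t=7: S=4, d=2, jump=0, S_8=4
t=8: S=4, d=5, jump=0, S_9=4
t=9: S=4, d=4, jump=0, S_10=4
t=10: S=4, d=2, jump=0, S_11=4
t=11: S=4, d=0, jump=-3, S_12=1

1


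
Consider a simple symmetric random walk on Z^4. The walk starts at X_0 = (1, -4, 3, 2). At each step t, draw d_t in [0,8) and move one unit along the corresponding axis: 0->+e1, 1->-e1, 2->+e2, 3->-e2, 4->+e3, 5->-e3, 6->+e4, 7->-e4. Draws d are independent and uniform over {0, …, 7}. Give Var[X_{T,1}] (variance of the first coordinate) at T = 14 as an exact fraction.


7/2

Outcome values over d=0..7: [1, -1, 0, 0, 0, 0, 0, 0]
Σy = 0, Σy² = 2, M = 8
μ = 0/8 = 0,  σ² = 2/8 − (0)² = 1/4
Independent increments: Var[X_14] = 14·σ² = 14·(1/4) = 7/2


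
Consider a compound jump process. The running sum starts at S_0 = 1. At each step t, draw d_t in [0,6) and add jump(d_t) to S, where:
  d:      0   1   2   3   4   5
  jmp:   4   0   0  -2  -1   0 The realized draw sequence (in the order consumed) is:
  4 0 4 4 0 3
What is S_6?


4

t=0: S=1, d=4, jump=-1, S_1=0
t=1: S=0, d=0, jump=4, S_2=4
t=2: S=4, d=4, jump=-1, S_3=3
t=3: S=3, d=4, jump=-1, S_4=2
t=4: S=2, d=0, jump=4, S_5=6
t=5: S=6, d=3, jump=-2, S_6=4


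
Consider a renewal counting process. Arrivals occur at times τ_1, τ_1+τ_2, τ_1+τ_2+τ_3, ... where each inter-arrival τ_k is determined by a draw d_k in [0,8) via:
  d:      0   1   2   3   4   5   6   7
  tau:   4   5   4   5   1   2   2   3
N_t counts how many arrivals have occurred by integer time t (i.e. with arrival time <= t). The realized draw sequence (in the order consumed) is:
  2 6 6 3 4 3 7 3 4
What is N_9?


draw d_1=2: τ_1=4, arrival time A_1=4
draw d_2=6: τ_2=2, arrival time A_2=6
draw d_3=6: τ_3=2, arrival time A_3=8
draw d_4=3: τ_4=5, arrival time A_4=13
draw d_5=4: τ_5=1, arrival time A_5=14
draw d_6=3: τ_6=5, arrival time A_6=19
draw d_7=7: τ_7=3, arrival time A_7=22
draw d_8=3: τ_8=5, arrival time A_8=27
draw d_9=4: τ_9=1, arrival time A_9=28
N_t over t=0..9: 0:0 1:0 2:0 3:0 4:1 5:1 6:2 7:2 8:3 9:3

3


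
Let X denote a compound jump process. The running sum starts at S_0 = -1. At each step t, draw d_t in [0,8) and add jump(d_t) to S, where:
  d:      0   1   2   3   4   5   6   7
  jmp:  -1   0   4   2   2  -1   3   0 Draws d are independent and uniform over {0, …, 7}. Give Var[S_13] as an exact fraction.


2587/64

Outcome values over d=0..7: [-1, 0, 4, 2, 2, -1, 3, 0]
Σy = 9, Σy² = 35, M = 8
μ = 9/8 = 9/8,  σ² = 35/8 − (9/8)² = 199/64
Independent increments: Var[S_13] = 13·σ² = 13·(199/64) = 2587/64


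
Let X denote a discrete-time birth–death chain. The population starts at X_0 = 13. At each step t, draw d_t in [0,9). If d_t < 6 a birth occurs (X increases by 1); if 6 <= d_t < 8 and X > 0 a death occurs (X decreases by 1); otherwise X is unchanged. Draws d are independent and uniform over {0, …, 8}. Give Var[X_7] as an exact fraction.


392/81

X can drop by at most 1 per step and X_0 = 13 > T = 7, so X_t >= 13 − t >= 6 > 0 for every t <= 7: the floor at 0 (the 'and X > 0' condition) never binds. Hence X_7 = X_0 + Σ_{t<7} Y_t with i.i.d. increments Y_t = y(d_t) ∈ {+1, −1, 0}.
Outcome values over d=0..8: [1, 1, 1, 1, 1, 1, -1, -1, 0]
Σy = 4, Σy² = 8, M = 9
μ = 4/9 = 4/9,  σ² = 8/9 − (4/9)² = 56/81
Independent increments: Var[X_7] = 7·σ² = 7·(56/81) = 392/81


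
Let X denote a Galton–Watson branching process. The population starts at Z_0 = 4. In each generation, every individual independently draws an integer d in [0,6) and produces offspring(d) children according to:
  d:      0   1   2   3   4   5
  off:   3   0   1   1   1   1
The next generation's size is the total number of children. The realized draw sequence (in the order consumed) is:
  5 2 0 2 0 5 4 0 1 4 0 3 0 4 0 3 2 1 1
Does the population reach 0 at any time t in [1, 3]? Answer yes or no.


gen 0: Z_0=4, draws=[5, 2, 0, 2], offspring=[1, 1, 3, 1], Z_1=6
gen 1: Z_1=6, draws=[0, 5, 4, 0, 1, 4], offspring=[3, 1, 1, 3, 0, 1], Z_2=9
gen 2: Z_2=9, draws=[0, 3, 0, 4, 0, 3, 2, 1, 1], offspring=[3, 1, 3, 1, 3, 1, 1, 0, 0], Z_3=13

no


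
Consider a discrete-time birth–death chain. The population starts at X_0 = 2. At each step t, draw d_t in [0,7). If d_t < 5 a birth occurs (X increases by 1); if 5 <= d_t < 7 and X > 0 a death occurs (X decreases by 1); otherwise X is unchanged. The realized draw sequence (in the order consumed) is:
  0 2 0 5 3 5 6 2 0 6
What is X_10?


t=0: X=2, d=0 → birth, X_1=3
t=1: X=3, d=2 → birth, X_2=4
t=2: X=4, d=0 → birth, X_3=5
t=3: X=5, d=5 → death, X_4=4
t=4: X=4, d=3 → birth, X_5=5
t=5: X=5, d=5 → death, X_6=4
t=6: X=4, d=6 → death, X_7=3
t=7: X=3, d=2 → birth, X_8=4
t=8: X=4, d=0 → birth, X_9=5
t=9: X=5, d=6 → death, X_10=4

4


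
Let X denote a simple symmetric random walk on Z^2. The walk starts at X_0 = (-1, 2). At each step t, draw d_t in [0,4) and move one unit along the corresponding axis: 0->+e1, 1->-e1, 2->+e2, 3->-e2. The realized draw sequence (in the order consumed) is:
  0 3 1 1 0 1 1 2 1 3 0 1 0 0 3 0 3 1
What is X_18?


t=0: X=(-1, 2), d=0 → +e1, X_1=(0, 2)
t=1: X=(0, 2), d=3 → -e2, X_2=(0, 1)
t=2: X=(0, 1), d=1 → -e1, X_3=(-1, 1)
t=3: X=(-1, 1), d=1 → -e1, X_4=(-2, 1)
t=4: X=(-2, 1), d=0 → +e1, X_5=(-1, 1)
t=5: X=(-1, 1), d=1 → -e1, X_6=(-2, 1)
t=6: X=(-2, 1), d=1 → -e1, X_7=(-3, 1)
t=7: X=(-3, 1), d=2 → +e2, X_8=(-3, 2)
t=8: X=(-3, 2), d=1 → -e1, X_9=(-4, 2)
t=9: X=(-4, 2), d=3 → -e2, X_10=(-4, 1)
t=10: X=(-4, 1), d=0 → +e1, X_11=(-3, 1)
t=11: X=(-3, 1), d=1 → -e1, X_12=(-4, 1)
t=12: X=(-4, 1), d=0 → +e1, X_13=(-3, 1)
t=13: X=(-3, 1), d=0 → +e1, X_14=(-2, 1)
t=14: X=(-2, 1), d=3 → -e2, X_15=(-2, 0)
t=15: X=(-2, 0), d=0 → +e1, X_16=(-1, 0)
t=16: X=(-1, 0), d=3 → -e2, X_17=(-1, -1)
t=17: X=(-1, -1), d=1 → -e1, X_18=(-2, -1)

(-2, -1)


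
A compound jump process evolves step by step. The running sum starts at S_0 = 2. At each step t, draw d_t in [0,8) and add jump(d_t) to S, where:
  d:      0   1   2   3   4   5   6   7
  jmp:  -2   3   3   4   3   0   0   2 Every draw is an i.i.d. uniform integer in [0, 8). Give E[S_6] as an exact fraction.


47/4

Outcome values over d=0..7: [-2, 3, 3, 4, 3, 0, 0, 2]
Σy = 13, Σy² = 51, M = 8
μ = 13/8 = 13/8,  σ² = 51/8 − (13/8)² = 239/64
E[S_6] = 2 + 6·(13/8) = 47/4


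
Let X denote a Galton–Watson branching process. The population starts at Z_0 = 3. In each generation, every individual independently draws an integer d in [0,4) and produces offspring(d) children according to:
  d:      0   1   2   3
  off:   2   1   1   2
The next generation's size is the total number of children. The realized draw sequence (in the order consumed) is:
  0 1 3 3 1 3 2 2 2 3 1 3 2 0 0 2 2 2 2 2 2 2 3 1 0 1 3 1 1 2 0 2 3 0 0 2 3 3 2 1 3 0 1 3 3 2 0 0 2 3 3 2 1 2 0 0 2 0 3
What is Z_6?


gen 0: Z_0=3, draws=[0, 1, 3], offspring=[2, 1, 2], Z_1=5
gen 1: Z_1=5, draws=[3, 1, 3, 2, 2], offspring=[2, 1, 2, 1, 1], Z_2=7
gen 2: Z_2=7, draws=[2, 3, 1, 3, 2, 0, 0], offspring=[1, 2, 1, 2, 1, 2, 2], Z_3=11
gen 3: Z_3=11, draws=[2, 2, 2, 2, 2, 2, 2, 3, 1, 0, 1], offspring=[1, 1, 1, 1, 1, 1, 1, 2, 1, 2, 1], Z_4=13
gen 4: Z_4=13, draws=[3, 1, 1, 2, 0, 2, 3, 0, 0, 2, 3, 3, 2], offspring=[2, 1, 1, 1, 2, 1, 2, 2, 2, 1, 2, 2, 1], Z_5=20
gen 5: Z_5=20, draws=[1, 3, 0, 1, 3, 3, 2, 0, 0, 2, 3, 3, 2, 1, 2, 0, 0, 2, 0, 3], offspring=[1, 2, 2, 1, 2, 2, 1, 2, 2, 1, 2, 2, 1, 1, 1, 2, 2, 1, 2, 2], Z_6=32

32


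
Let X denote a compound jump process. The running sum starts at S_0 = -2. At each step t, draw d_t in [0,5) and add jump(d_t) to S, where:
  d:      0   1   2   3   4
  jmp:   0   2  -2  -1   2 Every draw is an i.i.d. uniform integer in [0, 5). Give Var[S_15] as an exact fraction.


192/5

Outcome values over d=0..4: [0, 2, -2, -1, 2]
Σy = 1, Σy² = 13, M = 5
μ = 1/5 = 1/5,  σ² = 13/5 − (1/5)² = 64/25
Independent increments: Var[S_15] = 15·σ² = 15·(64/25) = 192/5


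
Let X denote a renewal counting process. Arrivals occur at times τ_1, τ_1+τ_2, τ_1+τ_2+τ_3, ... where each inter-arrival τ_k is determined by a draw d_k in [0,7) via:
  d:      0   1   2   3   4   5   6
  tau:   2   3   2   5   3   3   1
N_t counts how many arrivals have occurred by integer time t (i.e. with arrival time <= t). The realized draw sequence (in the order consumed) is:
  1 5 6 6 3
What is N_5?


1

draw d_1=1: τ_1=3, arrival time A_1=3
draw d_2=5: τ_2=3, arrival time A_2=6
draw d_3=6: τ_3=1, arrival time A_3=7
draw d_4=6: τ_4=1, arrival time A_4=8
draw d_5=3: τ_5=5, arrival time A_5=13
N_t over t=0..5: 0:0 1:0 2:0 3:1 4:1 5:1


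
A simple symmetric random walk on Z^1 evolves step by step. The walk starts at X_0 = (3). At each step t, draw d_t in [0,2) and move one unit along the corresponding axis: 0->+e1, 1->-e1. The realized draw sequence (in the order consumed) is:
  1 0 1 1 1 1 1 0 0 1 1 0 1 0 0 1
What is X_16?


(-1)

t=0: X=(3), d=1 → -e1, X_1=(2)
t=1: X=(2), d=0 → +e1, X_2=(3)
t=2: X=(3), d=1 → -e1, X_3=(2)
t=3: X=(2), d=1 → -e1, X_4=(1)
t=4: X=(1), d=1 → -e1, X_5=(0)
t=5: X=(0), d=1 → -e1, X_6=(-1)
t=6: X=(-1), d=1 → -e1, X_7=(-2)
t=7: X=(-2), d=0 → +e1, X_8=(-1)
t=8: X=(-1), d=0 → +e1, X_9=(0)
t=9: X=(0), d=1 → -e1, X_10=(-1)
t=10: X=(-1), d=1 → -e1, X_11=(-2)
t=11: X=(-2), d=0 → +e1, X_12=(-1)
t=12: X=(-1), d=1 → -e1, X_13=(-2)
t=13: X=(-2), d=0 → +e1, X_14=(-1)
t=14: X=(-1), d=0 → +e1, X_15=(0)
t=15: X=(0), d=1 → -e1, X_16=(-1)


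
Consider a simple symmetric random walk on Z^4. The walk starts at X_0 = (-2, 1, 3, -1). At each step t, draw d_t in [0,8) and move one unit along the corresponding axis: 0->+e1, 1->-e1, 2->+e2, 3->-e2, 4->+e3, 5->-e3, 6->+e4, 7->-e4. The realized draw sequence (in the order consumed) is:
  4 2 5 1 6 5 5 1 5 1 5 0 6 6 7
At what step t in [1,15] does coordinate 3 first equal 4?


t=0: X=(-2, 1, 3, -1), d=4 → +e3, X_1=(-2, 1, 4, -1)
t=1: X=(-2, 1, 4, -1), d=2 → +e2, X_2=(-2, 2, 4, -1)
t=2: X=(-2, 2, 4, -1), d=5 → -e3, X_3=(-2, 2, 3, -1)
t=3: X=(-2, 2, 3, -1), d=1 → -e1, X_4=(-3, 2, 3, -1)
t=4: X=(-3, 2, 3, -1), d=6 → +e4, X_5=(-3, 2, 3, 0)
t=5: X=(-3, 2, 3, 0), d=5 → -e3, X_6=(-3, 2, 2, 0)
t=6: X=(-3, 2, 2, 0), d=5 → -e3, X_7=(-3, 2, 1, 0)
t=7: X=(-3, 2, 1, 0), d=1 → -e1, X_8=(-4, 2, 1, 0)
t=8: X=(-4, 2, 1, 0), d=5 → -e3, X_9=(-4, 2, 0, 0)
t=9: X=(-4, 2, 0, 0), d=1 → -e1, X_10=(-5, 2, 0, 0)
t=10: X=(-5, 2, 0, 0), d=5 → -e3, X_11=(-5, 2, -1, 0)
t=11: X=(-5, 2, -1, 0), d=0 → +e1, X_12=(-4, 2, -1, 0)
t=12: X=(-4, 2, -1, 0), d=6 → +e4, X_13=(-4, 2, -1, 1)
t=13: X=(-4, 2, -1, 1), d=6 → +e4, X_14=(-4, 2, -1, 2)
t=14: X=(-4, 2, -1, 2), d=7 → -e4, X_15=(-4, 2, -1, 1)

1


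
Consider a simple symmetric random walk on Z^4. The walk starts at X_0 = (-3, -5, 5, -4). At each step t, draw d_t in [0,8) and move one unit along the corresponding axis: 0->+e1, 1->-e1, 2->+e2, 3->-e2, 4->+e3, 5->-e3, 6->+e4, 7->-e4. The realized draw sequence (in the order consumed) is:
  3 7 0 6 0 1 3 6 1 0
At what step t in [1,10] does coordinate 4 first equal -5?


t=0: X=(-3, -5, 5, -4), d=3 → -e2, X_1=(-3, -6, 5, -4)
t=1: X=(-3, -6, 5, -4), d=7 → -e4, X_2=(-3, -6, 5, -5)
t=2: X=(-3, -6, 5, -5), d=0 → +e1, X_3=(-2, -6, 5, -5)
t=3: X=(-2, -6, 5, -5), d=6 → +e4, X_4=(-2, -6, 5, -4)
t=4: X=(-2, -6, 5, -4), d=0 → +e1, X_5=(-1, -6, 5, -4)
t=5: X=(-1, -6, 5, -4), d=1 → -e1, X_6=(-2, -6, 5, -4)
t=6: X=(-2, -6, 5, -4), d=3 → -e2, X_7=(-2, -7, 5, -4)
t=7: X=(-2, -7, 5, -4), d=6 → +e4, X_8=(-2, -7, 5, -3)
t=8: X=(-2, -7, 5, -3), d=1 → -e1, X_9=(-3, -7, 5, -3)
t=9: X=(-3, -7, 5, -3), d=0 → +e1, X_10=(-2, -7, 5, -3)

2


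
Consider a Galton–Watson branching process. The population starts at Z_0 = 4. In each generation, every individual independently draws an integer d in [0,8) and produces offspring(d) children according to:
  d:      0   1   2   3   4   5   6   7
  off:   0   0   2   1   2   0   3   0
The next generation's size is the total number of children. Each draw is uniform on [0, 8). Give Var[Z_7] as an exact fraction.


35

Outcome values over d=0..7: [0, 0, 2, 1, 2, 0, 3, 0]
Σy = 8, Σy² = 18, M = 8
μ = 8/8 = 1,  σ² = 18/8 − (1)² = 5/4
V_0 = 0, E_0 = 4
V_1 = 5/4·E_0 + (1)²·V_0 = 5;  E_1 = 4
V_2 = 5/4·E_1 + (1)²·V_1 = 10;  E_2 = 4
V_3 = 5/4·E_2 + (1)²·V_2 = 15;  E_3 = 4
V_4 = 5/4·E_3 + (1)²·V_3 = 20;  E_4 = 4
V_5 = 5/4·E_4 + (1)²·V_4 = 25;  E_5 = 4
V_6 = 5/4·E_5 + (1)²·V_5 = 30;  E_6 = 4
V_7 = 5/4·E_6 + (1)²·V_6 = 35;  E_7 = 4


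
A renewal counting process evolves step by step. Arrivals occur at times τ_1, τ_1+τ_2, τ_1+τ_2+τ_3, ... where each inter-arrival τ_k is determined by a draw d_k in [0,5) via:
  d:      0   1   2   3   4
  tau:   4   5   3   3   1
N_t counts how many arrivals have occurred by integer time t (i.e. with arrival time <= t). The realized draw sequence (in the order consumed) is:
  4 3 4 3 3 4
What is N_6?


3

draw d_1=4: τ_1=1, arrival time A_1=1
draw d_2=3: τ_2=3, arrival time A_2=4
draw d_3=4: τ_3=1, arrival time A_3=5
draw d_4=3: τ_4=3, arrival time A_4=8
draw d_5=3: τ_5=3, arrival time A_5=11
draw d_6=4: τ_6=1, arrival time A_6=12
N_t over t=0..6: 0:0 1:1 2:1 3:1 4:2 5:3 6:3


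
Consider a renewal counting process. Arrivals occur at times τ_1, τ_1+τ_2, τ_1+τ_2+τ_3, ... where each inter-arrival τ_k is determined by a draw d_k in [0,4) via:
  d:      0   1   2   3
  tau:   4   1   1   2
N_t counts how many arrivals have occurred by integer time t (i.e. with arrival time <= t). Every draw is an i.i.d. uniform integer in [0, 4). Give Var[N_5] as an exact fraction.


Inter-arrival values over d=0..3: [4, 1, 1, 2]
Each d has probability 1/4, so the pmf of τ is: f(1) = 1/2, f(2) = 1/4, f(4) = 1/4
Let p_n(j) = P(N_n = j), with p_0 = [1]. Condition on τ_1: p_n(0) = P(τ > n), and for j >= 1, p_n(j) = Σ_{k<=n} f(k)·p_{n−k}(j−1)
p_1 = [1/2, 1/2]  (j = 0..1)
p_2 = [1/4, 1/2, 1/4]  (j = 0..2)
p_3 = [1/4, 1/4, 3/8, 1/8]  (j = 0..3)
p_4 = [0, 7/16, 1/4, 1/4, 1/16]  (j = 0..4)
p_5 = [0, 3/16, 13/32, 7/32, 5/32, 1/32]  (j = 0..5)
E[N_5] = Σ j·p_5(j) = 39/16;  E[N_5²] = Σ j²·p_5(j) = 113/16
Var[N_5] = 113/16 − (39/16)² = 287/256

287/256


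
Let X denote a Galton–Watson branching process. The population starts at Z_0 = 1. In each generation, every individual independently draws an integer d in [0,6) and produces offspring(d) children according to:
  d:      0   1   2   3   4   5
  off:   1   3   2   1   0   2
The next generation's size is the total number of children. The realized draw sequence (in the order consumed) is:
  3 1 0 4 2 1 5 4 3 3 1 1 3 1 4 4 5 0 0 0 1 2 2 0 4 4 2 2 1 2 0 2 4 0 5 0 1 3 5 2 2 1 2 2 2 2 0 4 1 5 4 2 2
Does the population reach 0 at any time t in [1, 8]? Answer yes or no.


gen 0: Z_0=1, draws=[3], offspring=[1], Z_1=1
gen 1: Z_1=1, draws=[1], offspring=[3], Z_2=3
gen 2: Z_2=3, draws=[0, 4, 2], offspring=[1, 0, 2], Z_3=3
gen 3: Z_3=3, draws=[1, 5, 4], offspring=[3, 2, 0], Z_4=5
gen 4: Z_4=5, draws=[3, 3, 1, 1, 3], offspring=[1, 1, 3, 3, 1], Z_5=9
gen 5: Z_5=9, draws=[1, 4, 4, 5, 0, 0, 0, 1, 2], offspring=[3, 0, 0, 2, 1, 1, 1, 3, 2], Z_6=13
gen 6: Z_6=13, draws=[2, 0, 4, 4, 2, 2, 1, 2, 0, 2, 4, 0, 5], offspring=[2, 1, 0, 0, 2, 2, 3, 2, 1, 2, 0, 1, 2], Z_7=18
gen 7: Z_7=18, draws=[0, 1, 3, 5, 2, 2, 1, 2, 2, 2, 2, 0, 4, 1, 5, 4, 2, 2], offspring=[1, 3, 1, 2, 2, 2, 3, 2, 2, 2, 2, 1, 0, 3, 2, 0, 2, 2], Z_8=32

no


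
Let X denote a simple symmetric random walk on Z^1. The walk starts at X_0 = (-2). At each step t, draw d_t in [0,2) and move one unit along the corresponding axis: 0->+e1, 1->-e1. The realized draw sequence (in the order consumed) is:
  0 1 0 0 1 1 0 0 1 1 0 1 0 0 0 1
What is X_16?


(0)

t=0: X=(-2), d=0 → +e1, X_1=(-1)
t=1: X=(-1), d=1 → -e1, X_2=(-2)
t=2: X=(-2), d=0 → +e1, X_3=(-1)
t=3: X=(-1), d=0 → +e1, X_4=(0)
t=4: X=(0), d=1 → -e1, X_5=(-1)
t=5: X=(-1), d=1 → -e1, X_6=(-2)
t=6: X=(-2), d=0 → +e1, X_7=(-1)
t=7: X=(-1), d=0 → +e1, X_8=(0)
t=8: X=(0), d=1 → -e1, X_9=(-1)
t=9: X=(-1), d=1 → -e1, X_10=(-2)
t=10: X=(-2), d=0 → +e1, X_11=(-1)
t=11: X=(-1), d=1 → -e1, X_12=(-2)
t=12: X=(-2), d=0 → +e1, X_13=(-1)
t=13: X=(-1), d=0 → +e1, X_14=(0)
t=14: X=(0), d=0 → +e1, X_15=(1)
t=15: X=(1), d=1 → -e1, X_16=(0)


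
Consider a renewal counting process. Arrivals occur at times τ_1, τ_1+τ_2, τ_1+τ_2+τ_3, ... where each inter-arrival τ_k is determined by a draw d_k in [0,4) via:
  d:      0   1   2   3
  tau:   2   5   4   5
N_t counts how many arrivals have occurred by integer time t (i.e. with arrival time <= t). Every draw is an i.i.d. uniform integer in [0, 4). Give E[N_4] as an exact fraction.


Inter-arrival values over d=0..3: [2, 5, 4, 5]
Each d has probability 1/4, so the pmf of τ is: f(2) = 1/4, f(4) = 1/4, f(5) = 1/2
Renewal equation for m(n) = E[N_n]: condition on τ_1 = k (if k <= n, one arrival plus a fresh copy on the remaining n−k steps): m(n) = F(n) + Σ_{k<=n} f(k)·m(n−k), where F(n) = P(τ <= n) and m(0) = 0
m(1) = F(1) = 0
m(2) = F(2) = 1/4
m(3) = F(3) = 1/4
m(4) = F(4) + f(2)·m(2) = 1/2 + 1/4·1/4 = 9/16
E[N_4] = m(4) = 9/16

9/16


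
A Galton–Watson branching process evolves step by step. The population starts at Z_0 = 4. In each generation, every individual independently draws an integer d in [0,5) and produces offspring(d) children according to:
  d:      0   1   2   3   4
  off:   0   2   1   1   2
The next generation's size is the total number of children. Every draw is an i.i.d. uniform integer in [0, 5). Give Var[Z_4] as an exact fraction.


8116416/390625

Outcome values over d=0..4: [0, 2, 1, 1, 2]
Σy = 6, Σy² = 10, M = 5
μ = 6/5 = 6/5,  σ² = 10/5 − (6/5)² = 14/25
V_0 = 0, E_0 = 4
V_1 = 14/25·E_0 + (6/5)²·V_0 = 56/25;  E_1 = 24/5
V_2 = 14/25·E_1 + (6/5)²·V_1 = 3696/625;  E_2 = 144/25
V_3 = 14/25·E_2 + (6/5)²·V_2 = 183456/15625;  E_3 = 864/125
V_4 = 14/25·E_3 + (6/5)²·V_3 = 8116416/390625;  E_4 = 5184/625


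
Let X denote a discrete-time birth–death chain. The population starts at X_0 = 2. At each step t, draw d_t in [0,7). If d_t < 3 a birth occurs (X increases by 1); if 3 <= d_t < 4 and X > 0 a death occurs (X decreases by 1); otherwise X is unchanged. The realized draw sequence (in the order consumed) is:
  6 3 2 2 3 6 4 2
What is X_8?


t=0: X=2, d=6 → hold, X_1=2
t=1: X=2, d=3 → death, X_2=1
t=2: X=1, d=2 → birth, X_3=2
t=3: X=2, d=2 → birth, X_4=3
t=4: X=3, d=3 → death, X_5=2
t=5: X=2, d=6 → hold, X_6=2
t=6: X=2, d=4 → hold, X_7=2
t=7: X=2, d=2 → birth, X_8=3

3


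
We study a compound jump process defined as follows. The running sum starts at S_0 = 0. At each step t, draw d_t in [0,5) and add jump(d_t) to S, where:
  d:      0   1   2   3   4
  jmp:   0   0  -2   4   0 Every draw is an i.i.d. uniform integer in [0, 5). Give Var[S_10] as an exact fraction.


192/5

Outcome values over d=0..4: [0, 0, -2, 4, 0]
Σy = 2, Σy² = 20, M = 5
μ = 2/5 = 2/5,  σ² = 20/5 − (2/5)² = 96/25
Independent increments: Var[S_10] = 10·σ² = 10·(96/25) = 192/5


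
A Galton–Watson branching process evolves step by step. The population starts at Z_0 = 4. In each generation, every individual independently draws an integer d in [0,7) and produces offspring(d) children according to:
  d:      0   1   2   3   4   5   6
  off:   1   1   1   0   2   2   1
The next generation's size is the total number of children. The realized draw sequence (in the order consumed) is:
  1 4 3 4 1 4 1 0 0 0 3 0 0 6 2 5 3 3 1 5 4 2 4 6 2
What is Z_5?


gen 0: Z_0=4, draws=[1, 4, 3, 4], offspring=[1, 2, 0, 2], Z_1=5
gen 1: Z_1=5, draws=[1, 4, 1, 0, 0], offspring=[1, 2, 1, 1, 1], Z_2=6
gen 2: Z_2=6, draws=[0, 3, 0, 0, 6, 2], offspring=[1, 0, 1, 1, 1, 1], Z_3=5
gen 3: Z_3=5, draws=[5, 3, 3, 1, 5], offspring=[2, 0, 0, 1, 2], Z_4=5
gen 4: Z_4=5, draws=[4, 2, 4, 6, 2], offspring=[2, 1, 2, 1, 1], Z_5=7

7


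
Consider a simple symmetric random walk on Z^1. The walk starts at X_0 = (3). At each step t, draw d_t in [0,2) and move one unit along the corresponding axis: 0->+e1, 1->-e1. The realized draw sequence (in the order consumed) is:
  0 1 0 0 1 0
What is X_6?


t=0: X=(3), d=0 → +e1, X_1=(4)
t=1: X=(4), d=1 → -e1, X_2=(3)
t=2: X=(3), d=0 → +e1, X_3=(4)
t=3: X=(4), d=0 → +e1, X_4=(5)
t=4: X=(5), d=1 → -e1, X_5=(4)
t=5: X=(4), d=0 → +e1, X_6=(5)

(5)


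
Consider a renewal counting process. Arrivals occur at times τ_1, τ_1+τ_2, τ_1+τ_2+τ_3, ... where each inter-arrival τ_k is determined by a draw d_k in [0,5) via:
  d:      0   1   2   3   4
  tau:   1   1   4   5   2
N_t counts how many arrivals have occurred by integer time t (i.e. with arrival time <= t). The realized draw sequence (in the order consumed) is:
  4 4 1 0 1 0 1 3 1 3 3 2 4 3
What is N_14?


8

draw d_1=4: τ_1=2, arrival time A_1=2
draw d_2=4: τ_2=2, arrival time A_2=4
draw d_3=1: τ_3=1, arrival time A_3=5
draw d_4=0: τ_4=1, arrival time A_4=6
draw d_5=1: τ_5=1, arrival time A_5=7
draw d_6=0: τ_6=1, arrival time A_6=8
draw d_7=1: τ_7=1, arrival time A_7=9
draw d_8=3: τ_8=5, arrival time A_8=14
draw d_9=1: τ_9=1, arrival time A_9=15
draw d_10=3: τ_10=5, arrival time A_10=20
draw d_11=3: τ_11=5, arrival time A_11=25
draw d_12=2: τ_12=4, arrival time A_12=29
draw d_13=4: τ_13=2, arrival time A_13=31
draw d_14=3: τ_14=5, arrival time A_14=36
N_t over t=0..14: 0:0 1:0 2:1 3:1 4:2 5:3 6:4 7:5 8:6 9:7 10:7 11:7 12:7 13:7 14:8


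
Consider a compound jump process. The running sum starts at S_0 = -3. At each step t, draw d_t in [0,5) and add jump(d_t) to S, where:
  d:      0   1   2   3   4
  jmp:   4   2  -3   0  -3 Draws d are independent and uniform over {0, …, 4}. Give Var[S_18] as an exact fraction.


Outcome values over d=0..4: [4, 2, -3, 0, -3]
Σy = 0, Σy² = 38, M = 5
μ = 0/5 = 0,  σ² = 38/5 − (0)² = 38/5
Independent increments: Var[S_18] = 18·σ² = 18·(38/5) = 684/5

684/5


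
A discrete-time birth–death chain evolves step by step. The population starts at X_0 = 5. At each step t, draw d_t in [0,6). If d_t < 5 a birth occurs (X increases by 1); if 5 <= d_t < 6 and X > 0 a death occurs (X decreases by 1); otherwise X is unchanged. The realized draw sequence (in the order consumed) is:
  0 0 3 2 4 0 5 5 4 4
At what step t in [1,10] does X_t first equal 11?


6

t=0: X=5, d=0 → birth, X_1=6
t=1: X=6, d=0 → birth, X_2=7
t=2: X=7, d=3 → birth, X_3=8
t=3: X=8, d=2 → birth, X_4=9
t=4: X=9, d=4 → birth, X_5=10
t=5: X=10, d=0 → birth, X_6=11
t=6: X=11, d=5 → death, X_7=10
t=7: X=10, d=5 → death, X_8=9
t=8: X=9, d=4 → birth, X_9=10
t=9: X=10, d=4 → birth, X_10=11


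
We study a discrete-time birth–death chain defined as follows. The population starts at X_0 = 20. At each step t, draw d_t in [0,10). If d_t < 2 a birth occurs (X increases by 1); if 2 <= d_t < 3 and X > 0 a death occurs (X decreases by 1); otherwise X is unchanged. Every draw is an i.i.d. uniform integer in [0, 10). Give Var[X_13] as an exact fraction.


377/100

X can drop by at most 1 per step and X_0 = 20 > T = 13, so X_t >= 20 − t >= 7 > 0 for every t <= 13: the floor at 0 (the 'and X > 0' condition) never binds. Hence X_13 = X_0 + Σ_{t<13} Y_t with i.i.d. increments Y_t = y(d_t) ∈ {+1, −1, 0}.
Outcome values over d=0..9: [1, 1, -1, 0, 0, 0, 0, 0, 0, 0]
Σy = 1, Σy² = 3, M = 10
μ = 1/10 = 1/10,  σ² = 3/10 − (1/10)² = 29/100
Independent increments: Var[X_13] = 13·σ² = 13·(29/100) = 377/100


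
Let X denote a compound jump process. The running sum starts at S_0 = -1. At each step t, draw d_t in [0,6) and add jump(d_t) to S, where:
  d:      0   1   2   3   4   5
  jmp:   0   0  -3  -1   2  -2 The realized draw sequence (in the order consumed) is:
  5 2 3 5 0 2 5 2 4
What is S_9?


t=0: S=-1, d=5, jump=-2, S_1=-3
t=1: S=-3, d=2, jump=-3, S_2=-6
t=2: S=-6, d=3, jump=-1, S_3=-7
t=3: S=-7, d=5, jump=-2, S_4=-9
t=4: S=-9, d=0, jump=0, S_5=-9
t=5: S=-9, d=2, jump=-3, S_6=-12
t=6: S=-12, d=5, jump=-2, S_7=-14
t=7: S=-14, d=2, jump=-3, S_8=-17
t=8: S=-17, d=4, jump=2, S_9=-15

-15


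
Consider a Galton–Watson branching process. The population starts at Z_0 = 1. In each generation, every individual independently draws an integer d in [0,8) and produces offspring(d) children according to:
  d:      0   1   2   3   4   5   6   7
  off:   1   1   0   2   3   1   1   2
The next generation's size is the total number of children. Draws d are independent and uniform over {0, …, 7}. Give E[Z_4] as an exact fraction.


14641/4096

Outcome values over d=0..7: [1, 1, 0, 2, 3, 1, 1, 2]
Σy = 11, Σy² = 21, M = 8
μ = 11/8 = 11/8,  σ² = 21/8 − (11/8)² = 47/64
E[Z_0] = 1
E[Z_1] = 11/8·E[Z_0] = 11/8
E[Z_2] = 11/8·E[Z_1] = 121/64
E[Z_3] = 11/8·E[Z_2] = 1331/512
E[Z_4] = 11/8·E[Z_3] = 14641/4096


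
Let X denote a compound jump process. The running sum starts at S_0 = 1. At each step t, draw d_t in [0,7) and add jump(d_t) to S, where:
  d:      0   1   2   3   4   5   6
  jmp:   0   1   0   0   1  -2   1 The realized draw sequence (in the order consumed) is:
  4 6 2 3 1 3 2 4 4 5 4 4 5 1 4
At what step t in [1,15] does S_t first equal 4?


5

t=0: S=1, d=4, jump=1, S_1=2
t=1: S=2, d=6, jump=1, S_2=3
t=2: S=3, d=2, jump=0, S_3=3
t=3: S=3, d=3, jump=0, S_4=3
t=4: S=3, d=1, jump=1, S_5=4
t=5: S=4, d=3, jump=0, S_6=4
t=6: S=4, d=2, jump=0, S_7=4
t=7: S=4, d=4, jump=1, S_8=5
t=8: S=5, d=4, jump=1, S_9=6
t=9: S=6, d=5, jump=-2, S_10=4
t=10: S=4, d=4, jump=1, S_11=5
t=11: S=5, d=4, jump=1, S_12=6
t=12: S=6, d=5, jump=-2, S_13=4
t=13: S=4, d=1, jump=1, S_14=5
t=14: S=5, d=4, jump=1, S_15=6


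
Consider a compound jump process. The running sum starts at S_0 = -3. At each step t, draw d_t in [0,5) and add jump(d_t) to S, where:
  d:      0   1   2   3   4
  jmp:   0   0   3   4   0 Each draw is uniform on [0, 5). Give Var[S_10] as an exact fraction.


152/5

Outcome values over d=0..4: [0, 0, 3, 4, 0]
Σy = 7, Σy² = 25, M = 5
μ = 7/5 = 7/5,  σ² = 25/5 − (7/5)² = 76/25
Independent increments: Var[S_10] = 10·σ² = 10·(76/25) = 152/5


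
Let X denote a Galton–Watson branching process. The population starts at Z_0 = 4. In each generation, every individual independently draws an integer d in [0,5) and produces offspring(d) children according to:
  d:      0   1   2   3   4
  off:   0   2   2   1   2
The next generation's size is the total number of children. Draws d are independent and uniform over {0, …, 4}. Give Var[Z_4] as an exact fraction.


19493376/390625

Outcome values over d=0..4: [0, 2, 2, 1, 2]
Σy = 7, Σy² = 13, M = 5
μ = 7/5 = 7/5,  σ² = 13/5 − (7/5)² = 16/25
V_0 = 0, E_0 = 4
V_1 = 16/25·E_0 + (7/5)²·V_0 = 64/25;  E_1 = 28/5
V_2 = 16/25·E_1 + (7/5)²·V_1 = 5376/625;  E_2 = 196/25
V_3 = 16/25·E_2 + (7/5)²·V_2 = 341824/15625;  E_3 = 1372/125
V_4 = 16/25·E_3 + (7/5)²·V_3 = 19493376/390625;  E_4 = 9604/625


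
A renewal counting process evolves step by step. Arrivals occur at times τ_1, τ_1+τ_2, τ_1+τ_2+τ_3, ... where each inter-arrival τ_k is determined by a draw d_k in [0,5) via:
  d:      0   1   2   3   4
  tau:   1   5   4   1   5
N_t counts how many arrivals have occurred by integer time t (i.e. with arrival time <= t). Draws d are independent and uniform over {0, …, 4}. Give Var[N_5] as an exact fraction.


Inter-arrival values over d=0..4: [1, 5, 4, 1, 5]
Each d has probability 1/5, so the pmf of τ is: f(1) = 2/5, f(4) = 1/5, f(5) = 2/5
Let p_n(j) = P(N_n = j), with p_0 = [1]. Condition on τ_1: p_n(0) = P(τ > n), and for j >= 1, p_n(j) = Σ_{k<=n} f(k)·p_{n−k}(j−1)
p_1 = [3/5, 2/5]  (j = 0..1)
p_2 = [3/5, 6/25, 4/25]  (j = 0..2)
p_3 = [3/5, 6/25, 12/125, 8/125]  (j = 0..3)
p_4 = [2/5, 11/25, 12/125, 24/625, 16/625]  (j = 0..4)
p_5 = [0, 17/25, 32/125, 24/625, 48/3125, 32/3125]  (j = 0..5)
E[N_5] = Σ j·p_5(j) = 4437/3125;  E[N_5²] = Σ j²·p_5(j) = 7973/3125
Var[N_5] = 7973/3125 − (4437/3125)² = 5228656/9765625

5228656/9765625


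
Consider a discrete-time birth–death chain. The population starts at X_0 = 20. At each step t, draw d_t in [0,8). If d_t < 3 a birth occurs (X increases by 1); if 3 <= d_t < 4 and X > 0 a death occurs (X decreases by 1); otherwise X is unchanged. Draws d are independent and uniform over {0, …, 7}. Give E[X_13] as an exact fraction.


X can drop by at most 1 per step and X_0 = 20 > T = 13, so X_t >= 20 − t >= 7 > 0 for every t <= 13: the floor at 0 (the 'and X > 0' condition) never binds. Hence X_13 = X_0 + Σ_{t<13} Y_t with i.i.d. increments Y_t = y(d_t) ∈ {+1, −1, 0}.
Outcome values over d=0..7: [1, 1, 1, -1, 0, 0, 0, 0]
Σy = 2, Σy² = 4, M = 8
μ = 2/8 = 1/4,  σ² = 4/8 − (1/4)² = 7/16
E[X_13] = 20 + 13·(1/4) = 93/4

93/4


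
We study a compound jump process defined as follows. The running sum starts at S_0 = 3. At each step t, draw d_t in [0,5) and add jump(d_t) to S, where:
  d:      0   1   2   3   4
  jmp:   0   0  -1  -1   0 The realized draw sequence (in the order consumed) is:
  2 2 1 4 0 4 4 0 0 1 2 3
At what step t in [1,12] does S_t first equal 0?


t=0: S=3, d=2, jump=-1, S_1=2
t=1: S=2, d=2, jump=-1, S_2=1
t=2: S=1, d=1, jump=0, S_3=1
t=3: S=1, d=4, jump=0, S_4=1
t=4: S=1, d=0, jump=0, S_5=1
t=5: S=1, d=4, jump=0, S_6=1
t=6: S=1, d=4, jump=0, S_7=1
t=7: S=1, d=0, jump=0, S_8=1
t=8: S=1, d=0, jump=0, S_9=1
t=9: S=1, d=1, jump=0, S_10=1
t=10: S=1, d=2, jump=-1, S_11=0
t=11: S=0, d=3, jump=-1, S_12=-1

11


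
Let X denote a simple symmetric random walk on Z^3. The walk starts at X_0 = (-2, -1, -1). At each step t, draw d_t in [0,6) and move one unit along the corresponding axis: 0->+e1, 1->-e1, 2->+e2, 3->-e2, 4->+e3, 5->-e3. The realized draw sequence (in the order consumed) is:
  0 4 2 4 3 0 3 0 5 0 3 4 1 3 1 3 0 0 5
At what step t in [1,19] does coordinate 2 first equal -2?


7

t=0: X=(-2, -1, -1), d=0 → +e1, X_1=(-1, -1, -1)
t=1: X=(-1, -1, -1), d=4 → +e3, X_2=(-1, -1, 0)
t=2: X=(-1, -1, 0), d=2 → +e2, X_3=(-1, 0, 0)
t=3: X=(-1, 0, 0), d=4 → +e3, X_4=(-1, 0, 1)
t=4: X=(-1, 0, 1), d=3 → -e2, X_5=(-1, -1, 1)
t=5: X=(-1, -1, 1), d=0 → +e1, X_6=(0, -1, 1)
t=6: X=(0, -1, 1), d=3 → -e2, X_7=(0, -2, 1)
t=7: X=(0, -2, 1), d=0 → +e1, X_8=(1, -2, 1)
t=8: X=(1, -2, 1), d=5 → -e3, X_9=(1, -2, 0)
t=9: X=(1, -2, 0), d=0 → +e1, X_10=(2, -2, 0)
t=10: X=(2, -2, 0), d=3 → -e2, X_11=(2, -3, 0)
t=11: X=(2, -3, 0), d=4 → +e3, X_12=(2, -3, 1)
t=12: X=(2, -3, 1), d=1 → -e1, X_13=(1, -3, 1)
t=13: X=(1, -3, 1), d=3 → -e2, X_14=(1, -4, 1)
t=14: X=(1, -4, 1), d=1 → -e1, X_15=(0, -4, 1)
t=15: X=(0, -4, 1), d=3 → -e2, X_16=(0, -5, 1)
t=16: X=(0, -5, 1), d=0 → +e1, X_17=(1, -5, 1)
t=17: X=(1, -5, 1), d=0 → +e1, X_18=(2, -5, 1)
t=18: X=(2, -5, 1), d=5 → -e3, X_19=(2, -5, 0)


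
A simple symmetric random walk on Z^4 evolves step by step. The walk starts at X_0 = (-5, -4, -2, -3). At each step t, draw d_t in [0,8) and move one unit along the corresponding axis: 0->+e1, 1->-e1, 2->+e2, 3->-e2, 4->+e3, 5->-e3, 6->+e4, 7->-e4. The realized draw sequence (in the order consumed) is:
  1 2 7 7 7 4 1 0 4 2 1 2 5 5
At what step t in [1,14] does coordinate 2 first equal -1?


t=0: X=(-5, -4, -2, -3), d=1 → -e1, X_1=(-6, -4, -2, -3)
t=1: X=(-6, -4, -2, -3), d=2 → +e2, X_2=(-6, -3, -2, -3)
t=2: X=(-6, -3, -2, -3), d=7 → -e4, X_3=(-6, -3, -2, -4)
t=3: X=(-6, -3, -2, -4), d=7 → -e4, X_4=(-6, -3, -2, -5)
t=4: X=(-6, -3, -2, -5), d=7 → -e4, X_5=(-6, -3, -2, -6)
t=5: X=(-6, -3, -2, -6), d=4 → +e3, X_6=(-6, -3, -1, -6)
t=6: X=(-6, -3, -1, -6), d=1 → -e1, X_7=(-7, -3, -1, -6)
t=7: X=(-7, -3, -1, -6), d=0 → +e1, X_8=(-6, -3, -1, -6)
t=8: X=(-6, -3, -1, -6), d=4 → +e3, X_9=(-6, -3, 0, -6)
t=9: X=(-6, -3, 0, -6), d=2 → +e2, X_10=(-6, -2, 0, -6)
t=10: X=(-6, -2, 0, -6), d=1 → -e1, X_11=(-7, -2, 0, -6)
t=11: X=(-7, -2, 0, -6), d=2 → +e2, X_12=(-7, -1, 0, -6)
t=12: X=(-7, -1, 0, -6), d=5 → -e3, X_13=(-7, -1, -1, -6)
t=13: X=(-7, -1, -1, -6), d=5 → -e3, X_14=(-7, -1, -2, -6)

12


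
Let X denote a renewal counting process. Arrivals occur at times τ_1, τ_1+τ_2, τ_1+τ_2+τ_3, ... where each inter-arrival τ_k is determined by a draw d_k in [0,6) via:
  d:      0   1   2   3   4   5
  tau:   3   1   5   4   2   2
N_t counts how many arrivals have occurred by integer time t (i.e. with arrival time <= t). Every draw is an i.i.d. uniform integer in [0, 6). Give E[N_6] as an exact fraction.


88879/46656

Inter-arrival values over d=0..5: [3, 1, 5, 4, 2, 2]
Each d has probability 1/6, so the pmf of τ is: f(1) = 1/6, f(2) = 1/3, f(3) = 1/6, f(4) = 1/6, f(5) = 1/6
Renewal equation for m(n) = E[N_n]: condition on τ_1 = k (if k <= n, one arrival plus a fresh copy on the remaining n−k steps): m(n) = F(n) + Σ_{k<=n} f(k)·m(n−k), where F(n) = P(τ <= n) and m(0) = 0
m(1) = F(1) = 1/6
m(2) = F(2) + f(1)·m(1) = 1/2 + 1/6·1/6 = 19/36
m(3) = F(3) + f(1)·m(2) + f(2)·m(1) = 2/3 + 1/6·19/36 + 1/3·1/6 = 175/216
m(4) = F(4) + f(1)·m(3) + f(2)·m(2) + f(3)·m(1) = 5/6 + 1/6·175/216 + 1/3·19/36 + 1/6·1/6 = 1519/1296
m(5) = F(5) + f(1)·m(4) + f(2)·m(3) + f(3)·m(2) + f(4)·m(1) = 1 + 1/6·1519/1296 + 1/3·175/216 + 1/6·19/36 + 1/6·1/6 = 12295/7776
m(6) = F(6) + f(1)·m(5) + f(2)·m(4) + f(3)·m(3) + f(4)·m(2) + f(5)·m(1) = 1 + 1/6·12295/7776 + 1/3·1519/1296 + 1/6·175/216 + 1/6·19/36 + 1/6·1/6 = 88879/46656
E[N_6] = m(6) = 88879/46656


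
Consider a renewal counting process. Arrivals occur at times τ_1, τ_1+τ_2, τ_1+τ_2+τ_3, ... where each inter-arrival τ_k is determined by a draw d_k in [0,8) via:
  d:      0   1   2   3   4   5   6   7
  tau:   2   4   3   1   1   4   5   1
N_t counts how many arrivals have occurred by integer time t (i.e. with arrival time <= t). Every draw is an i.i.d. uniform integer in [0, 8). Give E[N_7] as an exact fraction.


Inter-arrival values over d=0..7: [2, 4, 3, 1, 1, 4, 5, 1]
Each d has probability 1/8, so the pmf of τ is: f(1) = 3/8, f(2) = 1/8, f(3) = 1/8, f(4) = 1/4, f(5) = 1/8
Renewal equation for m(n) = E[N_n]: condition on τ_1 = k (if k <= n, one arrival plus a fresh copy on the remaining n−k steps): m(n) = F(n) + Σ_{k<=n} f(k)·m(n−k), where F(n) = P(τ <= n) and m(0) = 0
m(1) = F(1) = 3/8
m(2) = F(2) + f(1)·m(1) = 1/2 + 3/8·3/8 = 41/64
m(3) = F(3) + f(1)·m(2) + f(2)·m(1) = 5/8 + 3/8·41/64 + 1/8·3/8 = 467/512
m(4) = F(4) + f(1)·m(3) + f(2)·m(2) + f(3)·m(1) = 7/8 + 3/8·467/512 + 1/8·41/64 + 1/8·3/8 = 5505/4096
m(5) = F(5) + f(1)·m(4) + f(2)·m(3) + f(3)·m(2) + f(4)·m(1) = 1 + 3/8·5505/4096 + 1/8·467/512 + 1/8·41/64 + 1/4·3/8 = 58715/32768
m(6) = F(6) + f(1)·m(5) + f(2)·m(4) + f(3)·m(3) + f(4)·m(2) + f(5)·m(1) = 1 + 3/8·58715/32768 + 1/8·5505/4096 + 1/8·467/512 + 1/4·41/64 + 1/8·3/8 = 566489/262144
m(7) = F(7) + f(1)·m(6) + f(2)·m(5) + f(3)·m(4) + f(4)·m(3) + f(5)·m(2) = 1 + 3/8·566489/262144 + 1/8·58715/32768 + 1/8·5505/4096 + 1/4·467/512 + 1/8·41/64 = 5264803/2097152
E[N_7] = m(7) = 5264803/2097152

5264803/2097152


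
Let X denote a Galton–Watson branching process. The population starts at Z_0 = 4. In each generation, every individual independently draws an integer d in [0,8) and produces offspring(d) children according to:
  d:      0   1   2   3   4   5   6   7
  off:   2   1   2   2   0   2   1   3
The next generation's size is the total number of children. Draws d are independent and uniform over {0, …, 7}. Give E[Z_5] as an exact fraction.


371293/8192

Outcome values over d=0..7: [2, 1, 2, 2, 0, 2, 1, 3]
Σy = 13, Σy² = 27, M = 8
μ = 13/8 = 13/8,  σ² = 27/8 − (13/8)² = 47/64
E[Z_0] = 4
E[Z_1] = 13/8·E[Z_0] = 13/2
E[Z_2] = 13/8·E[Z_1] = 169/16
E[Z_3] = 13/8·E[Z_2] = 2197/128
E[Z_4] = 13/8·E[Z_3] = 28561/1024
E[Z_5] = 13/8·E[Z_4] = 371293/8192


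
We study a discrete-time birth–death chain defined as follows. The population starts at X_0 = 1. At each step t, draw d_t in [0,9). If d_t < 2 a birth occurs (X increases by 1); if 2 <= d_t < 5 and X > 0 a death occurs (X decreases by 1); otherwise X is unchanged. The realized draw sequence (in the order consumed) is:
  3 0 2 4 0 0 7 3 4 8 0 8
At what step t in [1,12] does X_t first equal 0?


1

t=0: X=1, d=3 → death, X_1=0
t=1: X=0, d=0 → birth, X_2=1
t=2: X=1, d=2 → death, X_3=0
t=3: X=0, d=4 → hold, X_4=0
t=4: X=0, d=0 → birth, X_5=1
t=5: X=1, d=0 → birth, X_6=2
t=6: X=2, d=7 → hold, X_7=2
t=7: X=2, d=3 → death, X_8=1
t=8: X=1, d=4 → death, X_9=0
t=9: X=0, d=8 → hold, X_10=0
t=10: X=0, d=0 → birth, X_11=1
t=11: X=1, d=8 → hold, X_12=1
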